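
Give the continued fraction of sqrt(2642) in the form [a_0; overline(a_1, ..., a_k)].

[51; overline(2, 2, 102)]

Write x_i = (sqrt(2642) + m_i)/d_i with (m_0, d_0) = (0, 1). a_0 = floor(sqrt(2642)) = 51, since 51^2 = 2601 <= 2642 < 2704 = 52^2.
Iterate m_{i+1} = d_i*a_i - m_i, d_{i+1} = (2642 - m_{i+1}^2)/d_i, a_{i+1} = floor((a_0 + m_{i+1})/d_{i+1}):
  m_1 = 1*51 - 0 = 51, d_1 = (2642 - 51^2)/1 = 41/1 = 41, a_1 = floor((51 + 51)/41) = 2.
  m_2 = 41*2 - 51 = 31, d_2 = (2642 - 31^2)/41 = 1681/41 = 41, a_2 = floor((51 + 31)/41) = 2.
  m_3 = 41*2 - 31 = 51, d_3 = (2642 - 51^2)/41 = 41/41 = 1, a_3 = floor((51 + 51)/1) = 102.
  m_4 = 1*102 - 51 = 51, d_4 = (2642 - 51^2)/1 = 41/1 = 41: (m_4, d_4) = (m_1, d_1) = (51, 41), so from here the quotients repeat a_1, ..., a_3; the period length is 3.
Hence the expansion of sqrt(2642) is a_0 = 51 followed by the repeating block 2, 2, 102 (period 3).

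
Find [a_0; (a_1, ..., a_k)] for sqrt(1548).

Write x_i = (sqrt(1548) + m_i)/d_i with (m_0, d_0) = (0, 1). a_0 = floor(sqrt(1548)) = 39, since 39^2 = 1521 <= 1548 < 1600 = 40^2.
Iterate m_{i+1} = d_i*a_i - m_i, d_{i+1} = (1548 - m_{i+1}^2)/d_i, a_{i+1} = floor((a_0 + m_{i+1})/d_{i+1}):
  m_1 = 1*39 - 0 = 39, d_1 = (1548 - 39^2)/1 = 27/1 = 27, a_1 = floor((39 + 39)/27) = 2.
  m_2 = 27*2 - 39 = 15, d_2 = (1548 - 15^2)/27 = 1323/27 = 49, a_2 = floor((39 + 15)/49) = 1.
  m_3 = 49*1 - 15 = 34, d_3 = (1548 - 34^2)/49 = 392/49 = 8, a_3 = floor((39 + 34)/8) = 9.
  m_4 = 8*9 - 34 = 38, d_4 = (1548 - 38^2)/8 = 104/8 = 13, a_4 = floor((39 + 38)/13) = 5.
  m_5 = 13*5 - 38 = 27, d_5 = (1548 - 27^2)/13 = 819/13 = 63, a_5 = floor((39 + 27)/63) = 1.
  m_6 = 63*1 - 27 = 36, d_6 = (1548 - 36^2)/63 = 252/63 = 4, a_6 = floor((39 + 36)/4) = 18.
  m_7 = 4*18 - 36 = 36, d_7 = (1548 - 36^2)/4 = 252/4 = 63, a_7 = floor((39 + 36)/63) = 1.
  m_8 = 63*1 - 36 = 27, d_8 = (1548 - 27^2)/63 = 819/63 = 13, a_8 = floor((39 + 27)/13) = 5.
  m_9 = 13*5 - 27 = 38, d_9 = (1548 - 38^2)/13 = 104/13 = 8, a_9 = floor((39 + 38)/8) = 9.
  m_10 = 8*9 - 38 = 34, d_10 = (1548 - 34^2)/8 = 392/8 = 49, a_10 = floor((39 + 34)/49) = 1.
  m_11 = 49*1 - 34 = 15, d_11 = (1548 - 15^2)/49 = 1323/49 = 27, a_11 = floor((39 + 15)/27) = 2.
  m_12 = 27*2 - 15 = 39, d_12 = (1548 - 39^2)/27 = 27/27 = 1, a_12 = floor((39 + 39)/1) = 78.
  m_13 = 1*78 - 39 = 39, d_13 = (1548 - 39^2)/1 = 27/1 = 27: (m_13, d_13) = (m_1, d_1) = (39, 27), so from here the quotients repeat a_1, ..., a_12; the period length is 12.
Hence the expansion of sqrt(1548) is a_0 = 39 followed by the repeating block 2, 1, 9, 5, 1, 18, 1, 5, 9, 1, 2, 78 (period 12).

[39; (2, 1, 9, 5, 1, 18, 1, 5, 9, 1, 2, 78)]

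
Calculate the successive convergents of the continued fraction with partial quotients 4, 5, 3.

4/1, 21/5, 67/16

Using the convergent recurrence p_i = a_i*p_{i-1} + p_{i-2}, q_i = a_i*q_{i-1} + q_{i-2} with p_{-2}=0, p_{-1}=1, q_{-2}=1, q_{-1}=0:
  i=0: a_0=4, p_0 = 4*1 + 0 = 4, q_0 = 4*0 + 1 = 1.
  i=1: a_1=5, p_1 = 5*4 + 1 = 21, q_1 = 5*1 + 0 = 5.
  i=2: a_2=3, p_2 = 3*21 + 4 = 67, q_2 = 3*5 + 1 = 16.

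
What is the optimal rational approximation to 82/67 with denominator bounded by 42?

49/40

Expand x = 82/67 as a continued fraction with the Euclidean algorithm:
  82 = 1*67 + 15, so a_0 = 1.
  67 = 4*15 + 7, so a_1 = 4.
  15 = 2*7 + 1, so a_2 = 2.
  7 = 7*1 + 0, so a_3 = 7.
so x = [1; 4, 2, 7].
Convergents (p_i = a_i*p_{i-1} + p_{i-2}, q_i = a_i*q_{i-1} + q_{i-2} with p_{-2}=0, p_{-1}=1, q_{-2}=1, q_{-1}=0), until the denominator exceeds 42:
  i=0: a_0=1, p_0 = 1*1 + 0 = 1, q_0 = 1*0 + 1 = 1.
  i=1: a_1=4, p_1 = 4*1 + 1 = 5, q_1 = 4*1 + 0 = 4.
  i=2: a_2=2, p_2 = 2*5 + 1 = 11, q_2 = 2*4 + 1 = 9.
  i=3: a_3=7, p_3 = 7*11 + 5 = 82, q_3 = 7*9 + 4 = 67.
q_3 = 67 > 42, so the last convergent with denominator <= 42 is p_2/q_2 = 11/9.
The closest fraction with denominator <= 42 is either p_2/q_2 or the intermediate fraction (k*p_2 + p_1)/(k*q_2 + q_1) with the largest k >= 1 whose denominator stays <= 42; these approach x as k grows, and every other convergent or intermediate fraction in range is farther away.
Largest k: floor((42 - q_1)/q_2) = floor((42 - 4)/9) = 4.
That gives (4*11 + 5)/(4*9 + 4) = 49/40.
Compare the errors: |x - 11/9| = |82*9 - 11*67|/(67*9) = 1/603, and |x - 49/40| = |82*40 - 49*67|/(67*40) = 3/2680.
Cross-multiplying, 3*603 = 1809 < 2680 = 1*2680, so 3/2680 is smaller: the intermediate fraction 49/40 is closer to x than 11/9.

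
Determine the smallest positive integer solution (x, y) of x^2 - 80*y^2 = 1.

First expand sqrt(80) as a continued fraction. With x_i = (sqrt(80) + m_i)/d_i and (m_0, d_0) = (0, 1): a_0 = floor(sqrt(80)) = 8, since 8^2 = 64 <= 80 < 81 = 9^2.
Iterate m_{i+1} = d_i*a_i - m_i, d_{i+1} = (80 - m_{i+1}^2)/d_i, a_{i+1} = floor((a_0 + m_{i+1})/d_{i+1}):
  m_1 = 1*8 - 0 = 8, d_1 = (80 - 8^2)/1 = 16/1 = 16, a_1 = floor((8 + 8)/16) = 1.
  m_2 = 16*1 - 8 = 8, d_2 = (80 - 8^2)/16 = 16/16 = 1, a_2 = floor((8 + 8)/1) = 16.
  m_3 = 1*16 - 8 = 8, d_3 = (80 - 8^2)/1 = 16/1 = 16: (m_3, d_3) = (m_1, d_1) = (8, 16), so from here the quotients repeat a_1, a_2; the period length is 2.
So sqrt(80) = [8; (1, 16)] with period length k = 2.
k is even, so the fundamental solution of x^2 - 80y^2 = 1 is (p_{k-1}, q_{k-1}) = (p_1, q_1); compute convergents through index 1.
Convergents (p_i = a_i*p_{i-1} + p_{i-2}, q_i = a_i*q_{i-1} + q_{i-2} with p_{-2}=0, p_{-1}=1, q_{-2}=1, q_{-1}=0):
  i=0: a_0=8, p_0 = 8*1 + 0 = 8, q_0 = 8*0 + 1 = 1.
  i=1: a_1=1, p_1 = 1*8 + 1 = 9, q_1 = 1*1 + 0 = 1.
Check: 9^2 - 80*1^2 = 81 - 80 = 1, so (x, y) = (9, 1) solves the equation, and by the theorem it is the least positive solution.

(x, y) = (9, 1)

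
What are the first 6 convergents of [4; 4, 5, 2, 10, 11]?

4/1, 17/4, 89/21, 195/46, 2039/481, 22624/5337

Using the convergent recurrence p_i = a_i*p_{i-1} + p_{i-2}, q_i = a_i*q_{i-1} + q_{i-2} with p_{-2}=0, p_{-1}=1, q_{-2}=1, q_{-1}=0:
  i=0: a_0=4, p_0 = 4*1 + 0 = 4, q_0 = 4*0 + 1 = 1.
  i=1: a_1=4, p_1 = 4*4 + 1 = 17, q_1 = 4*1 + 0 = 4.
  i=2: a_2=5, p_2 = 5*17 + 4 = 89, q_2 = 5*4 + 1 = 21.
  i=3: a_3=2, p_3 = 2*89 + 17 = 195, q_3 = 2*21 + 4 = 46.
  i=4: a_4=10, p_4 = 10*195 + 89 = 2039, q_4 = 10*46 + 21 = 481.
  i=5: a_5=11, p_5 = 11*2039 + 195 = 22624, q_5 = 11*481 + 46 = 5337.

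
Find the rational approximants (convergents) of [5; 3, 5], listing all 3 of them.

5/1, 16/3, 85/16

Using the convergent recurrence p_i = a_i*p_{i-1} + p_{i-2}, q_i = a_i*q_{i-1} + q_{i-2} with p_{-2}=0, p_{-1}=1, q_{-2}=1, q_{-1}=0:
  i=0: a_0=5, p_0 = 5*1 + 0 = 5, q_0 = 5*0 + 1 = 1.
  i=1: a_1=3, p_1 = 3*5 + 1 = 16, q_1 = 3*1 + 0 = 3.
  i=2: a_2=5, p_2 = 5*16 + 5 = 85, q_2 = 5*3 + 1 = 16.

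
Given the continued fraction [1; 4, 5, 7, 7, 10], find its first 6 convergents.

1/1, 5/4, 26/21, 187/151, 1335/1078, 13537/10931

Using the convergent recurrence p_i = a_i*p_{i-1} + p_{i-2}, q_i = a_i*q_{i-1} + q_{i-2} with p_{-2}=0, p_{-1}=1, q_{-2}=1, q_{-1}=0:
  i=0: a_0=1, p_0 = 1*1 + 0 = 1, q_0 = 1*0 + 1 = 1.
  i=1: a_1=4, p_1 = 4*1 + 1 = 5, q_1 = 4*1 + 0 = 4.
  i=2: a_2=5, p_2 = 5*5 + 1 = 26, q_2 = 5*4 + 1 = 21.
  i=3: a_3=7, p_3 = 7*26 + 5 = 187, q_3 = 7*21 + 4 = 151.
  i=4: a_4=7, p_4 = 7*187 + 26 = 1335, q_4 = 7*151 + 21 = 1078.
  i=5: a_5=10, p_5 = 10*1335 + 187 = 13537, q_5 = 10*1078 + 151 = 10931.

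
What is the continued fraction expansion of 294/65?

Run the Euclidean algorithm on 294 and 65; the successive quotients are the partial quotients a_0, a_1, ... (each step inverts the fractional part left over by the previous one):
  294 = 4*65 + 34, so a_0 = 4.
  65 = 1*34 + 31, so a_1 = 1.
  34 = 1*31 + 3, so a_2 = 1.
  31 = 10*3 + 1, so a_3 = 10.
  3 = 3*1 + 0, so a_4 = 3.
The remainder reaches 0 after 5 divisions, so the expansion has 5 partial quotients, read off in order.

[4; 1, 1, 10, 3]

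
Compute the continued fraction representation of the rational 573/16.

Run the Euclidean algorithm on 573 and 16; the successive quotients are the partial quotients a_0, a_1, ... (each step inverts the fractional part left over by the previous one):
  573 = 35*16 + 13, so a_0 = 35.
  16 = 1*13 + 3, so a_1 = 1.
  13 = 4*3 + 1, so a_2 = 4.
  3 = 3*1 + 0, so a_3 = 3.
The remainder reaches 0 after 4 divisions, so the expansion has 4 partial quotients, read off in order.

[35; 1, 4, 3]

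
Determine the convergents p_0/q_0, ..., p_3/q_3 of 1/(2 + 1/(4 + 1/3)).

Using the convergent recurrence p_i = a_i*p_{i-1} + p_{i-2}, q_i = a_i*q_{i-1} + q_{i-2} with p_{-2}=0, p_{-1}=1, q_{-2}=1, q_{-1}=0:
  i=0: a_0=0, p_0 = 0*1 + 0 = 0, q_0 = 0*0 + 1 = 1.
  i=1: a_1=2, p_1 = 2*0 + 1 = 1, q_1 = 2*1 + 0 = 2.
  i=2: a_2=4, p_2 = 4*1 + 0 = 4, q_2 = 4*2 + 1 = 9.
  i=3: a_3=3, p_3 = 3*4 + 1 = 13, q_3 = 3*9 + 2 = 29.

0/1, 1/2, 4/9, 13/29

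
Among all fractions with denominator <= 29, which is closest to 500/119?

Expand x = 500/119 as a continued fraction with the Euclidean algorithm:
  500 = 4*119 + 24, so a_0 = 4.
  119 = 4*24 + 23, so a_1 = 4.
  24 = 1*23 + 1, so a_2 = 1.
  23 = 23*1 + 0, so a_3 = 23.
so x = [4; 4, 1, 23].
Convergents (p_i = a_i*p_{i-1} + p_{i-2}, q_i = a_i*q_{i-1} + q_{i-2} with p_{-2}=0, p_{-1}=1, q_{-2}=1, q_{-1}=0), until the denominator exceeds 29:
  i=0: a_0=4, p_0 = 4*1 + 0 = 4, q_0 = 4*0 + 1 = 1.
  i=1: a_1=4, p_1 = 4*4 + 1 = 17, q_1 = 4*1 + 0 = 4.
  i=2: a_2=1, p_2 = 1*17 + 4 = 21, q_2 = 1*4 + 1 = 5.
  i=3: a_3=23, p_3 = 23*21 + 17 = 500, q_3 = 23*5 + 4 = 119.
q_3 = 119 > 29, so the last convergent with denominator <= 29 is p_2/q_2 = 21/5.
The closest fraction with denominator <= 29 is either p_2/q_2 or the intermediate fraction (k*p_2 + p_1)/(k*q_2 + q_1) with the largest k >= 1 whose denominator stays <= 29; these approach x as k grows, and every other convergent or intermediate fraction in range is farther away.
Largest k: floor((29 - q_1)/q_2) = floor((29 - 4)/5) = 5.
That gives (5*21 + 17)/(5*5 + 4) = 122/29.
Compare the errors: |x - 21/5| = |500*5 - 21*119|/(119*5) = 1/595, and |x - 122/29| = |500*29 - 122*119|/(119*29) = 18/3451.
Cross-multiplying, 1*3451 = 3451 < 10710 = 18*595, so 1/595 is smaller: the convergent 21/5 is closer to x than 122/29.

21/5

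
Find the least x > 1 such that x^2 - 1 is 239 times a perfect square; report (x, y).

(x, y) = (6195120, 400729)

First expand sqrt(239) as a continued fraction. With x_i = (sqrt(239) + m_i)/d_i and (m_0, d_0) = (0, 1): a_0 = floor(sqrt(239)) = 15, since 15^2 = 225 <= 239 < 256 = 16^2.
Iterate m_{i+1} = d_i*a_i - m_i, d_{i+1} = (239 - m_{i+1}^2)/d_i, a_{i+1} = floor((a_0 + m_{i+1})/d_{i+1}):
  m_1 = 1*15 - 0 = 15, d_1 = (239 - 15^2)/1 = 14/1 = 14, a_1 = floor((15 + 15)/14) = 2.
  m_2 = 14*2 - 15 = 13, d_2 = (239 - 13^2)/14 = 70/14 = 5, a_2 = floor((15 + 13)/5) = 5.
  m_3 = 5*5 - 13 = 12, d_3 = (239 - 12^2)/5 = 95/5 = 19, a_3 = floor((15 + 12)/19) = 1.
  m_4 = 19*1 - 12 = 7, d_4 = (239 - 7^2)/19 = 190/19 = 10, a_4 = floor((15 + 7)/10) = 2.
  m_5 = 10*2 - 7 = 13, d_5 = (239 - 13^2)/10 = 70/10 = 7, a_5 = floor((15 + 13)/7) = 4.
  m_6 = 7*4 - 13 = 15, d_6 = (239 - 15^2)/7 = 14/7 = 2, a_6 = floor((15 + 15)/2) = 15.
  m_7 = 2*15 - 15 = 15, d_7 = (239 - 15^2)/2 = 14/2 = 7, a_7 = floor((15 + 15)/7) = 4.
  m_8 = 7*4 - 15 = 13, d_8 = (239 - 13^2)/7 = 70/7 = 10, a_8 = floor((15 + 13)/10) = 2.
  m_9 = 10*2 - 13 = 7, d_9 = (239 - 7^2)/10 = 190/10 = 19, a_9 = floor((15 + 7)/19) = 1.
  m_10 = 19*1 - 7 = 12, d_10 = (239 - 12^2)/19 = 95/19 = 5, a_10 = floor((15 + 12)/5) = 5.
  m_11 = 5*5 - 12 = 13, d_11 = (239 - 13^2)/5 = 70/5 = 14, a_11 = floor((15 + 13)/14) = 2.
  m_12 = 14*2 - 13 = 15, d_12 = (239 - 15^2)/14 = 14/14 = 1, a_12 = floor((15 + 15)/1) = 30.
  m_13 = 1*30 - 15 = 15, d_13 = (239 - 15^2)/1 = 14/1 = 14: (m_13, d_13) = (m_1, d_1) = (15, 14), so from here the quotients repeat a_1, ..., a_12; the period length is 12.
So sqrt(239) = [15; (2, 5, 1, 2, 4, 15, 4, 2, 1, 5, 2, 30)] with period length k = 12.
k is even, so the fundamental solution of x^2 - 239y^2 = 1 is (p_{k-1}, q_{k-1}) = (p_11, q_11); compute convergents through index 11.
Convergents (p_i = a_i*p_{i-1} + p_{i-2}, q_i = a_i*q_{i-1} + q_{i-2} with p_{-2}=0, p_{-1}=1, q_{-2}=1, q_{-1}=0):
  i=0: a_0=15, p_0 = 15*1 + 0 = 15, q_0 = 15*0 + 1 = 1.
  i=1: a_1=2, p_1 = 2*15 + 1 = 31, q_1 = 2*1 + 0 = 2.
  i=2: a_2=5, p_2 = 5*31 + 15 = 170, q_2 = 5*2 + 1 = 11.
  i=3: a_3=1, p_3 = 1*170 + 31 = 201, q_3 = 1*11 + 2 = 13.
  i=4: a_4=2, p_4 = 2*201 + 170 = 572, q_4 = 2*13 + 11 = 37.
  i=5: a_5=4, p_5 = 4*572 + 201 = 2489, q_5 = 4*37 + 13 = 161.
  i=6: a_6=15, p_6 = 15*2489 + 572 = 37907, q_6 = 15*161 + 37 = 2452.
  i=7: a_7=4, p_7 = 4*37907 + 2489 = 154117, q_7 = 4*2452 + 161 = 9969.
  i=8: a_8=2, p_8 = 2*154117 + 37907 = 346141, q_8 = 2*9969 + 2452 = 22390.
  i=9: a_9=1, p_9 = 1*346141 + 154117 = 500258, q_9 = 1*22390 + 9969 = 32359.
  i=10: a_10=5, p_10 = 5*500258 + 346141 = 2847431, q_10 = 5*32359 + 22390 = 184185.
  i=11: a_11=2, p_11 = 2*2847431 + 500258 = 6195120, q_11 = 2*184185 + 32359 = 400729.
Check: 6195120^2 - 239*400729^2 = 38379511814400 - 38379511814399 = 1, so (x, y) = (6195120, 400729) solves the equation, and by the theorem it is the least positive solution.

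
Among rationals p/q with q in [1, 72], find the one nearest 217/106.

Expand x = 217/106 as a continued fraction with the Euclidean algorithm:
  217 = 2*106 + 5, so a_0 = 2.
  106 = 21*5 + 1, so a_1 = 21.
  5 = 5*1 + 0, so a_2 = 5.
so x = [2; 21, 5].
Convergents (p_i = a_i*p_{i-1} + p_{i-2}, q_i = a_i*q_{i-1} + q_{i-2} with p_{-2}=0, p_{-1}=1, q_{-2}=1, q_{-1}=0), until the denominator exceeds 72:
  i=0: a_0=2, p_0 = 2*1 + 0 = 2, q_0 = 2*0 + 1 = 1.
  i=1: a_1=21, p_1 = 21*2 + 1 = 43, q_1 = 21*1 + 0 = 21.
  i=2: a_2=5, p_2 = 5*43 + 2 = 217, q_2 = 5*21 + 1 = 106.
q_2 = 106 > 72, so the last convergent with denominator <= 72 is p_1/q_1 = 43/21.
The closest fraction with denominator <= 72 is either p_1/q_1 or the intermediate fraction (k*p_1 + p_0)/(k*q_1 + q_0) with the largest k >= 1 whose denominator stays <= 72; these approach x as k grows, and every other convergent or intermediate fraction in range is farther away.
Largest k: floor((72 - q_0)/q_1) = floor((72 - 1)/21) = 3.
That gives (3*43 + 2)/(3*21 + 1) = 131/64.
Compare the errors: |x - 43/21| = |217*21 - 43*106|/(106*21) = 1/2226, and |x - 131/64| = |217*64 - 131*106|/(106*64) = 2/6784.
Cross-multiplying, 2*2226 = 4452 < 6784 = 1*6784, so 2/6784 is smaller: the intermediate fraction 131/64 is closer to x than 43/21.

131/64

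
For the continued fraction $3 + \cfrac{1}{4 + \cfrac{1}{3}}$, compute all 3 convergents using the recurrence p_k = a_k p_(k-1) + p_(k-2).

Using the convergent recurrence p_i = a_i*p_{i-1} + p_{i-2}, q_i = a_i*q_{i-1} + q_{i-2} with p_{-2}=0, p_{-1}=1, q_{-2}=1, q_{-1}=0:
  i=0: a_0=3, p_0 = 3*1 + 0 = 3, q_0 = 3*0 + 1 = 1.
  i=1: a_1=4, p_1 = 4*3 + 1 = 13, q_1 = 4*1 + 0 = 4.
  i=2: a_2=3, p_2 = 3*13 + 3 = 42, q_2 = 3*4 + 1 = 13.

3/1, 13/4, 42/13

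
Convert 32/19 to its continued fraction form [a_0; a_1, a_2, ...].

Run the Euclidean algorithm on 32 and 19; the successive quotients are the partial quotients a_0, a_1, ... (each step inverts the fractional part left over by the previous one):
  32 = 1*19 + 13, so a_0 = 1.
  19 = 1*13 + 6, so a_1 = 1.
  13 = 2*6 + 1, so a_2 = 2.
  6 = 6*1 + 0, so a_3 = 6.
The remainder reaches 0 after 4 divisions, so the expansion has 4 partial quotients, read off in order.

[1; 1, 2, 6]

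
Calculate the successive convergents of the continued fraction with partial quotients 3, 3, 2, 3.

3/1, 10/3, 23/7, 79/24

Using the convergent recurrence p_i = a_i*p_{i-1} + p_{i-2}, q_i = a_i*q_{i-1} + q_{i-2} with p_{-2}=0, p_{-1}=1, q_{-2}=1, q_{-1}=0:
  i=0: a_0=3, p_0 = 3*1 + 0 = 3, q_0 = 3*0 + 1 = 1.
  i=1: a_1=3, p_1 = 3*3 + 1 = 10, q_1 = 3*1 + 0 = 3.
  i=2: a_2=2, p_2 = 2*10 + 3 = 23, q_2 = 2*3 + 1 = 7.
  i=3: a_3=3, p_3 = 3*23 + 10 = 79, q_3 = 3*7 + 3 = 24.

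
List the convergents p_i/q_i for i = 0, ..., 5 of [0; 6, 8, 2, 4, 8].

Using the convergent recurrence p_i = a_i*p_{i-1} + p_{i-2}, q_i = a_i*q_{i-1} + q_{i-2} with p_{-2}=0, p_{-1}=1, q_{-2}=1, q_{-1}=0:
  i=0: a_0=0, p_0 = 0*1 + 0 = 0, q_0 = 0*0 + 1 = 1.
  i=1: a_1=6, p_1 = 6*0 + 1 = 1, q_1 = 6*1 + 0 = 6.
  i=2: a_2=8, p_2 = 8*1 + 0 = 8, q_2 = 8*6 + 1 = 49.
  i=3: a_3=2, p_3 = 2*8 + 1 = 17, q_3 = 2*49 + 6 = 104.
  i=4: a_4=4, p_4 = 4*17 + 8 = 76, q_4 = 4*104 + 49 = 465.
  i=5: a_5=8, p_5 = 8*76 + 17 = 625, q_5 = 8*465 + 104 = 3824.

0/1, 1/6, 8/49, 17/104, 76/465, 625/3824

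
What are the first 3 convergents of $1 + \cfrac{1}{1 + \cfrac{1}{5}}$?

Using the convergent recurrence p_i = a_i*p_{i-1} + p_{i-2}, q_i = a_i*q_{i-1} + q_{i-2} with p_{-2}=0, p_{-1}=1, q_{-2}=1, q_{-1}=0:
  i=0: a_0=1, p_0 = 1*1 + 0 = 1, q_0 = 1*0 + 1 = 1.
  i=1: a_1=1, p_1 = 1*1 + 1 = 2, q_1 = 1*1 + 0 = 1.
  i=2: a_2=5, p_2 = 5*2 + 1 = 11, q_2 = 5*1 + 1 = 6.

1/1, 2/1, 11/6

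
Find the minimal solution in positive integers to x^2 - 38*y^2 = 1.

(x, y) = (37, 6)

First expand sqrt(38) as a continued fraction. With x_i = (sqrt(38) + m_i)/d_i and (m_0, d_0) = (0, 1): a_0 = floor(sqrt(38)) = 6, since 6^2 = 36 <= 38 < 49 = 7^2.
Iterate m_{i+1} = d_i*a_i - m_i, d_{i+1} = (38 - m_{i+1}^2)/d_i, a_{i+1} = floor((a_0 + m_{i+1})/d_{i+1}):
  m_1 = 1*6 - 0 = 6, d_1 = (38 - 6^2)/1 = 2/1 = 2, a_1 = floor((6 + 6)/2) = 6.
  m_2 = 2*6 - 6 = 6, d_2 = (38 - 6^2)/2 = 2/2 = 1, a_2 = floor((6 + 6)/1) = 12.
  m_3 = 1*12 - 6 = 6, d_3 = (38 - 6^2)/1 = 2/1 = 2: (m_3, d_3) = (m_1, d_1) = (6, 2), so from here the quotients repeat a_1, a_2; the period length is 2.
So sqrt(38) = [6; (6, 12)] with period length k = 2.
k is even, so the fundamental solution of x^2 - 38y^2 = 1 is (p_{k-1}, q_{k-1}) = (p_1, q_1); compute convergents through index 1.
Convergents (p_i = a_i*p_{i-1} + p_{i-2}, q_i = a_i*q_{i-1} + q_{i-2} with p_{-2}=0, p_{-1}=1, q_{-2}=1, q_{-1}=0):
  i=0: a_0=6, p_0 = 6*1 + 0 = 6, q_0 = 6*0 + 1 = 1.
  i=1: a_1=6, p_1 = 6*6 + 1 = 37, q_1 = 6*1 + 0 = 6.
Check: 37^2 - 38*6^2 = 1369 - 1368 = 1, so (x, y) = (37, 6) solves the equation, and by the theorem it is the least positive solution.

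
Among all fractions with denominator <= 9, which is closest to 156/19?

41/5

Expand x = 156/19 as a continued fraction with the Euclidean algorithm:
  156 = 8*19 + 4, so a_0 = 8.
  19 = 4*4 + 3, so a_1 = 4.
  4 = 1*3 + 1, so a_2 = 1.
  3 = 3*1 + 0, so a_3 = 3.
so x = [8; 4, 1, 3].
Convergents (p_i = a_i*p_{i-1} + p_{i-2}, q_i = a_i*q_{i-1} + q_{i-2} with p_{-2}=0, p_{-1}=1, q_{-2}=1, q_{-1}=0), until the denominator exceeds 9:
  i=0: a_0=8, p_0 = 8*1 + 0 = 8, q_0 = 8*0 + 1 = 1.
  i=1: a_1=4, p_1 = 4*8 + 1 = 33, q_1 = 4*1 + 0 = 4.
  i=2: a_2=1, p_2 = 1*33 + 8 = 41, q_2 = 1*4 + 1 = 5.
  i=3: a_3=3, p_3 = 3*41 + 33 = 156, q_3 = 3*5 + 4 = 19.
q_3 = 19 > 9, so the last convergent with denominator <= 9 is p_2/q_2 = 41/5.
The closest fraction with denominator <= 9 is either p_2/q_2 or the intermediate fraction (k*p_2 + p_1)/(k*q_2 + q_1) with the largest k >= 1 whose denominator stays <= 9; these approach x as k grows, and every other convergent or intermediate fraction in range is farther away.
Largest k: floor((9 - q_1)/q_2) = floor((9 - 4)/5) = 1.
That gives (1*41 + 33)/(1*5 + 4) = 74/9.
Compare the errors: |x - 41/5| = |156*5 - 41*19|/(19*5) = 1/95, and |x - 74/9| = |156*9 - 74*19|/(19*9) = 2/171.
Cross-multiplying, 1*171 = 171 < 190 = 2*95, so 1/95 is smaller: the convergent 41/5 is closer to x than 74/9.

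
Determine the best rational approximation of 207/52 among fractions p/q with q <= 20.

4/1

Expand x = 207/52 as a continued fraction with the Euclidean algorithm:
  207 = 3*52 + 51, so a_0 = 3.
  52 = 1*51 + 1, so a_1 = 1.
  51 = 51*1 + 0, so a_2 = 51.
so x = [3; 1, 51].
Convergents (p_i = a_i*p_{i-1} + p_{i-2}, q_i = a_i*q_{i-1} + q_{i-2} with p_{-2}=0, p_{-1}=1, q_{-2}=1, q_{-1}=0), until the denominator exceeds 20:
  i=0: a_0=3, p_0 = 3*1 + 0 = 3, q_0 = 3*0 + 1 = 1.
  i=1: a_1=1, p_1 = 1*3 + 1 = 4, q_1 = 1*1 + 0 = 1.
  i=2: a_2=51, p_2 = 51*4 + 3 = 207, q_2 = 51*1 + 1 = 52.
q_2 = 52 > 20, so the last convergent with denominator <= 20 is p_1/q_1 = 4/1.
The closest fraction with denominator <= 20 is either p_1/q_1 or the intermediate fraction (k*p_1 + p_0)/(k*q_1 + q_0) with the largest k >= 1 whose denominator stays <= 20; these approach x as k grows, and every other convergent or intermediate fraction in range is farther away.
Largest k: floor((20 - q_0)/q_1) = floor((20 - 1)/1) = 19.
That gives (19*4 + 3)/(19*1 + 1) = 79/20.
Compare the errors: |x - 4/1| = |207*1 - 4*52|/(52*1) = 1/52, and |x - 79/20| = |207*20 - 79*52|/(52*20) = 32/1040.
Cross-multiplying, 1*1040 = 1040 < 1664 = 32*52, so 1/52 is smaller: the convergent 4/1 is closer to x than 79/20.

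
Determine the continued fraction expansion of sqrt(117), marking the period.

[10; (1, 4, 2, 4, 1, 20)]

Write x_i = (sqrt(117) + m_i)/d_i with (m_0, d_0) = (0, 1). a_0 = floor(sqrt(117)) = 10, since 10^2 = 100 <= 117 < 121 = 11^2.
Iterate m_{i+1} = d_i*a_i - m_i, d_{i+1} = (117 - m_{i+1}^2)/d_i, a_{i+1} = floor((a_0 + m_{i+1})/d_{i+1}):
  m_1 = 1*10 - 0 = 10, d_1 = (117 - 10^2)/1 = 17/1 = 17, a_1 = floor((10 + 10)/17) = 1.
  m_2 = 17*1 - 10 = 7, d_2 = (117 - 7^2)/17 = 68/17 = 4, a_2 = floor((10 + 7)/4) = 4.
  m_3 = 4*4 - 7 = 9, d_3 = (117 - 9^2)/4 = 36/4 = 9, a_3 = floor((10 + 9)/9) = 2.
  m_4 = 9*2 - 9 = 9, d_4 = (117 - 9^2)/9 = 36/9 = 4, a_4 = floor((10 + 9)/4) = 4.
  m_5 = 4*4 - 9 = 7, d_5 = (117 - 7^2)/4 = 68/4 = 17, a_5 = floor((10 + 7)/17) = 1.
  m_6 = 17*1 - 7 = 10, d_6 = (117 - 10^2)/17 = 17/17 = 1, a_6 = floor((10 + 10)/1) = 20.
  m_7 = 1*20 - 10 = 10, d_7 = (117 - 10^2)/1 = 17/1 = 17: (m_7, d_7) = (m_1, d_1) = (10, 17), so from here the quotients repeat a_1, ..., a_6; the period length is 6.
Hence the expansion of sqrt(117) is a_0 = 10 followed by the repeating block 1, 4, 2, 4, 1, 20 (period 6).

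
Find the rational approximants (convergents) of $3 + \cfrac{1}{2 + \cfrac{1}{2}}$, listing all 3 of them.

3/1, 7/2, 17/5

Using the convergent recurrence p_i = a_i*p_{i-1} + p_{i-2}, q_i = a_i*q_{i-1} + q_{i-2} with p_{-2}=0, p_{-1}=1, q_{-2}=1, q_{-1}=0:
  i=0: a_0=3, p_0 = 3*1 + 0 = 3, q_0 = 3*0 + 1 = 1.
  i=1: a_1=2, p_1 = 2*3 + 1 = 7, q_1 = 2*1 + 0 = 2.
  i=2: a_2=2, p_2 = 2*7 + 3 = 17, q_2 = 2*2 + 1 = 5.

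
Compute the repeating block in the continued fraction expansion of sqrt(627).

[25; (25, 50)]

Write x_i = (sqrt(627) + m_i)/d_i with (m_0, d_0) = (0, 1). a_0 = floor(sqrt(627)) = 25, since 25^2 = 625 <= 627 < 676 = 26^2.
Iterate m_{i+1} = d_i*a_i - m_i, d_{i+1} = (627 - m_{i+1}^2)/d_i, a_{i+1} = floor((a_0 + m_{i+1})/d_{i+1}):
  m_1 = 1*25 - 0 = 25, d_1 = (627 - 25^2)/1 = 2/1 = 2, a_1 = floor((25 + 25)/2) = 25.
  m_2 = 2*25 - 25 = 25, d_2 = (627 - 25^2)/2 = 2/2 = 1, a_2 = floor((25 + 25)/1) = 50.
  m_3 = 1*50 - 25 = 25, d_3 = (627 - 25^2)/1 = 2/1 = 2: (m_3, d_3) = (m_1, d_1) = (25, 2), so from here the quotients repeat a_1, a_2; the period length is 2.
Hence the expansion of sqrt(627) is a_0 = 25 followed by the repeating block 25, 50 (period 2).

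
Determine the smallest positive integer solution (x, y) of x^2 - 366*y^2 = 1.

First expand sqrt(366) as a continued fraction. With x_i = (sqrt(366) + m_i)/d_i and (m_0, d_0) = (0, 1): a_0 = floor(sqrt(366)) = 19, since 19^2 = 361 <= 366 < 400 = 20^2.
Iterate m_{i+1} = d_i*a_i - m_i, d_{i+1} = (366 - m_{i+1}^2)/d_i, a_{i+1} = floor((a_0 + m_{i+1})/d_{i+1}):
  m_1 = 1*19 - 0 = 19, d_1 = (366 - 19^2)/1 = 5/1 = 5, a_1 = floor((19 + 19)/5) = 7.
  m_2 = 5*7 - 19 = 16, d_2 = (366 - 16^2)/5 = 110/5 = 22, a_2 = floor((19 + 16)/22) = 1.
  m_3 = 22*1 - 16 = 6, d_3 = (366 - 6^2)/22 = 330/22 = 15, a_3 = floor((19 + 6)/15) = 1.
  m_4 = 15*1 - 6 = 9, d_4 = (366 - 9^2)/15 = 285/15 = 19, a_4 = floor((19 + 9)/19) = 1.
  m_5 = 19*1 - 9 = 10, d_5 = (366 - 10^2)/19 = 266/19 = 14, a_5 = floor((19 + 10)/14) = 2.
  m_6 = 14*2 - 10 = 18, d_6 = (366 - 18^2)/14 = 42/14 = 3, a_6 = floor((19 + 18)/3) = 12.
  m_7 = 3*12 - 18 = 18, d_7 = (366 - 18^2)/3 = 42/3 = 14, a_7 = floor((19 + 18)/14) = 2.
  m_8 = 14*2 - 18 = 10, d_8 = (366 - 10^2)/14 = 266/14 = 19, a_8 = floor((19 + 10)/19) = 1.
  m_9 = 19*1 - 10 = 9, d_9 = (366 - 9^2)/19 = 285/19 = 15, a_9 = floor((19 + 9)/15) = 1.
  m_10 = 15*1 - 9 = 6, d_10 = (366 - 6^2)/15 = 330/15 = 22, a_10 = floor((19 + 6)/22) = 1.
  m_11 = 22*1 - 6 = 16, d_11 = (366 - 16^2)/22 = 110/22 = 5, a_11 = floor((19 + 16)/5) = 7.
  m_12 = 5*7 - 16 = 19, d_12 = (366 - 19^2)/5 = 5/5 = 1, a_12 = floor((19 + 19)/1) = 38.
  m_13 = 1*38 - 19 = 19, d_13 = (366 - 19^2)/1 = 5/1 = 5: (m_13, d_13) = (m_1, d_1) = (19, 5), so from here the quotients repeat a_1, ..., a_12; the period length is 12.
So sqrt(366) = [19; (7, 1, 1, 1, 2, 12, 2, 1, 1, 1, 7, 38)] with period length k = 12.
k is even, so the fundamental solution of x^2 - 366y^2 = 1 is (p_{k-1}, q_{k-1}) = (p_11, q_11); compute convergents through index 11.
Convergents (p_i = a_i*p_{i-1} + p_{i-2}, q_i = a_i*q_{i-1} + q_{i-2} with p_{-2}=0, p_{-1}=1, q_{-2}=1, q_{-1}=0):
  i=0: a_0=19, p_0 = 19*1 + 0 = 19, q_0 = 19*0 + 1 = 1.
  i=1: a_1=7, p_1 = 7*19 + 1 = 134, q_1 = 7*1 + 0 = 7.
  i=2: a_2=1, p_2 = 1*134 + 19 = 153, q_2 = 1*7 + 1 = 8.
  i=3: a_3=1, p_3 = 1*153 + 134 = 287, q_3 = 1*8 + 7 = 15.
  i=4: a_4=1, p_4 = 1*287 + 153 = 440, q_4 = 1*15 + 8 = 23.
  i=5: a_5=2, p_5 = 2*440 + 287 = 1167, q_5 = 2*23 + 15 = 61.
  i=6: a_6=12, p_6 = 12*1167 + 440 = 14444, q_6 = 12*61 + 23 = 755.
  i=7: a_7=2, p_7 = 2*14444 + 1167 = 30055, q_7 = 2*755 + 61 = 1571.
  i=8: a_8=1, p_8 = 1*30055 + 14444 = 44499, q_8 = 1*1571 + 755 = 2326.
  i=9: a_9=1, p_9 = 1*44499 + 30055 = 74554, q_9 = 1*2326 + 1571 = 3897.
  i=10: a_10=1, p_10 = 1*74554 + 44499 = 119053, q_10 = 1*3897 + 2326 = 6223.
  i=11: a_11=7, p_11 = 7*119053 + 74554 = 907925, q_11 = 7*6223 + 3897 = 47458.
Check: 907925^2 - 366*47458^2 = 824327805625 - 824327805624 = 1, so (x, y) = (907925, 47458) solves the equation, and by the theorem it is the least positive solution.

(x, y) = (907925, 47458)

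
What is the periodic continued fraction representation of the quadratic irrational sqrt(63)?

[7; (1, 14)]

Write x_i = (sqrt(63) + m_i)/d_i with (m_0, d_0) = (0, 1). a_0 = floor(sqrt(63)) = 7, since 7^2 = 49 <= 63 < 64 = 8^2.
Iterate m_{i+1} = d_i*a_i - m_i, d_{i+1} = (63 - m_{i+1}^2)/d_i, a_{i+1} = floor((a_0 + m_{i+1})/d_{i+1}):
  m_1 = 1*7 - 0 = 7, d_1 = (63 - 7^2)/1 = 14/1 = 14, a_1 = floor((7 + 7)/14) = 1.
  m_2 = 14*1 - 7 = 7, d_2 = (63 - 7^2)/14 = 14/14 = 1, a_2 = floor((7 + 7)/1) = 14.
  m_3 = 1*14 - 7 = 7, d_3 = (63 - 7^2)/1 = 14/1 = 14: (m_3, d_3) = (m_1, d_1) = (7, 14), so from here the quotients repeat a_1, a_2; the period length is 2.
Hence the expansion of sqrt(63) is a_0 = 7 followed by the repeating block 1, 14 (period 2).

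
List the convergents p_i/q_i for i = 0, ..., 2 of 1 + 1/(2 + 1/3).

1/1, 3/2, 10/7

Using the convergent recurrence p_i = a_i*p_{i-1} + p_{i-2}, q_i = a_i*q_{i-1} + q_{i-2} with p_{-2}=0, p_{-1}=1, q_{-2}=1, q_{-1}=0:
  i=0: a_0=1, p_0 = 1*1 + 0 = 1, q_0 = 1*0 + 1 = 1.
  i=1: a_1=2, p_1 = 2*1 + 1 = 3, q_1 = 2*1 + 0 = 2.
  i=2: a_2=3, p_2 = 3*3 + 1 = 10, q_2 = 3*2 + 1 = 7.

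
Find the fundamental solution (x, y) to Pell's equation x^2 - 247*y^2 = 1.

First expand sqrt(247) as a continued fraction. With x_i = (sqrt(247) + m_i)/d_i and (m_0, d_0) = (0, 1): a_0 = floor(sqrt(247)) = 15, since 15^2 = 225 <= 247 < 256 = 16^2.
Iterate m_{i+1} = d_i*a_i - m_i, d_{i+1} = (247 - m_{i+1}^2)/d_i, a_{i+1} = floor((a_0 + m_{i+1})/d_{i+1}):
  m_1 = 1*15 - 0 = 15, d_1 = (247 - 15^2)/1 = 22/1 = 22, a_1 = floor((15 + 15)/22) = 1.
  m_2 = 22*1 - 15 = 7, d_2 = (247 - 7^2)/22 = 198/22 = 9, a_2 = floor((15 + 7)/9) = 2.
  m_3 = 9*2 - 7 = 11, d_3 = (247 - 11^2)/9 = 126/9 = 14, a_3 = floor((15 + 11)/14) = 1.
  m_4 = 14*1 - 11 = 3, d_4 = (247 - 3^2)/14 = 238/14 = 17, a_4 = floor((15 + 3)/17) = 1.
  m_5 = 17*1 - 3 = 14, d_5 = (247 - 14^2)/17 = 51/17 = 3, a_5 = floor((15 + 14)/3) = 9.
  m_6 = 3*9 - 14 = 13, d_6 = (247 - 13^2)/3 = 78/3 = 26, a_6 = floor((15 + 13)/26) = 1.
  m_7 = 26*1 - 13 = 13, d_7 = (247 - 13^2)/26 = 78/26 = 3, a_7 = floor((15 + 13)/3) = 9.
  m_8 = 3*9 - 13 = 14, d_8 = (247 - 14^2)/3 = 51/3 = 17, a_8 = floor((15 + 14)/17) = 1.
  m_9 = 17*1 - 14 = 3, d_9 = (247 - 3^2)/17 = 238/17 = 14, a_9 = floor((15 + 3)/14) = 1.
  m_10 = 14*1 - 3 = 11, d_10 = (247 - 11^2)/14 = 126/14 = 9, a_10 = floor((15 + 11)/9) = 2.
  m_11 = 9*2 - 11 = 7, d_11 = (247 - 7^2)/9 = 198/9 = 22, a_11 = floor((15 + 7)/22) = 1.
  m_12 = 22*1 - 7 = 15, d_12 = (247 - 15^2)/22 = 22/22 = 1, a_12 = floor((15 + 15)/1) = 30.
  m_13 = 1*30 - 15 = 15, d_13 = (247 - 15^2)/1 = 22/1 = 22: (m_13, d_13) = (m_1, d_1) = (15, 22), so from here the quotients repeat a_1, ..., a_12; the period length is 12.
So sqrt(247) = [15; (1, 2, 1, 1, 9, 1, 9, 1, 1, 2, 1, 30)] with period length k = 12.
k is even, so the fundamental solution of x^2 - 247y^2 = 1 is (p_{k-1}, q_{k-1}) = (p_11, q_11); compute convergents through index 11.
Convergents (p_i = a_i*p_{i-1} + p_{i-2}, q_i = a_i*q_{i-1} + q_{i-2} with p_{-2}=0, p_{-1}=1, q_{-2}=1, q_{-1}=0):
  i=0: a_0=15, p_0 = 15*1 + 0 = 15, q_0 = 15*0 + 1 = 1.
  i=1: a_1=1, p_1 = 1*15 + 1 = 16, q_1 = 1*1 + 0 = 1.
  i=2: a_2=2, p_2 = 2*16 + 15 = 47, q_2 = 2*1 + 1 = 3.
  i=3: a_3=1, p_3 = 1*47 + 16 = 63, q_3 = 1*3 + 1 = 4.
  i=4: a_4=1, p_4 = 1*63 + 47 = 110, q_4 = 1*4 + 3 = 7.
  i=5: a_5=9, p_5 = 9*110 + 63 = 1053, q_5 = 9*7 + 4 = 67.
  i=6: a_6=1, p_6 = 1*1053 + 110 = 1163, q_6 = 1*67 + 7 = 74.
  i=7: a_7=9, p_7 = 9*1163 + 1053 = 11520, q_7 = 9*74 + 67 = 733.
  i=8: a_8=1, p_8 = 1*11520 + 1163 = 12683, q_8 = 1*733 + 74 = 807.
  i=9: a_9=1, p_9 = 1*12683 + 11520 = 24203, q_9 = 1*807 + 733 = 1540.
  i=10: a_10=2, p_10 = 2*24203 + 12683 = 61089, q_10 = 2*1540 + 807 = 3887.
  i=11: a_11=1, p_11 = 1*61089 + 24203 = 85292, q_11 = 1*3887 + 1540 = 5427.
Check: 85292^2 - 247*5427^2 = 7274725264 - 7274725263 = 1, so (x, y) = (85292, 5427) solves the equation, and by the theorem it is the least positive solution.

(x, y) = (85292, 5427)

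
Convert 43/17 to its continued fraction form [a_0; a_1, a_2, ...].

[2; 1, 1, 8]

Run the Euclidean algorithm on 43 and 17; the successive quotients are the partial quotients a_0, a_1, ... (each step inverts the fractional part left over by the previous one):
  43 = 2*17 + 9, so a_0 = 2.
  17 = 1*9 + 8, so a_1 = 1.
  9 = 1*8 + 1, so a_2 = 1.
  8 = 8*1 + 0, so a_3 = 8.
The remainder reaches 0 after 4 divisions, so the expansion has 4 partial quotients, read off in order.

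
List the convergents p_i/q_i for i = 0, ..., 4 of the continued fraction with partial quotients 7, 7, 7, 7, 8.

Using the convergent recurrence p_i = a_i*p_{i-1} + p_{i-2}, q_i = a_i*q_{i-1} + q_{i-2} with p_{-2}=0, p_{-1}=1, q_{-2}=1, q_{-1}=0:
  i=0: a_0=7, p_0 = 7*1 + 0 = 7, q_0 = 7*0 + 1 = 1.
  i=1: a_1=7, p_1 = 7*7 + 1 = 50, q_1 = 7*1 + 0 = 7.
  i=2: a_2=7, p_2 = 7*50 + 7 = 357, q_2 = 7*7 + 1 = 50.
  i=3: a_3=7, p_3 = 7*357 + 50 = 2549, q_3 = 7*50 + 7 = 357.
  i=4: a_4=8, p_4 = 8*2549 + 357 = 20749, q_4 = 8*357 + 50 = 2906.

7/1, 50/7, 357/50, 2549/357, 20749/2906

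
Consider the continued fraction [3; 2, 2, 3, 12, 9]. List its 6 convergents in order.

3/1, 7/2, 17/5, 58/17, 713/209, 6475/1898

Using the convergent recurrence p_i = a_i*p_{i-1} + p_{i-2}, q_i = a_i*q_{i-1} + q_{i-2} with p_{-2}=0, p_{-1}=1, q_{-2}=1, q_{-1}=0:
  i=0: a_0=3, p_0 = 3*1 + 0 = 3, q_0 = 3*0 + 1 = 1.
  i=1: a_1=2, p_1 = 2*3 + 1 = 7, q_1 = 2*1 + 0 = 2.
  i=2: a_2=2, p_2 = 2*7 + 3 = 17, q_2 = 2*2 + 1 = 5.
  i=3: a_3=3, p_3 = 3*17 + 7 = 58, q_3 = 3*5 + 2 = 17.
  i=4: a_4=12, p_4 = 12*58 + 17 = 713, q_4 = 12*17 + 5 = 209.
  i=5: a_5=9, p_5 = 9*713 + 58 = 6475, q_5 = 9*209 + 17 = 1898.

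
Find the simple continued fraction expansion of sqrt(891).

[29; (1, 5, 1, 1, 1, 5, 1, 58)]

Write x_i = (sqrt(891) + m_i)/d_i with (m_0, d_0) = (0, 1). a_0 = floor(sqrt(891)) = 29, since 29^2 = 841 <= 891 < 900 = 30^2.
Iterate m_{i+1} = d_i*a_i - m_i, d_{i+1} = (891 - m_{i+1}^2)/d_i, a_{i+1} = floor((a_0 + m_{i+1})/d_{i+1}):
  m_1 = 1*29 - 0 = 29, d_1 = (891 - 29^2)/1 = 50/1 = 50, a_1 = floor((29 + 29)/50) = 1.
  m_2 = 50*1 - 29 = 21, d_2 = (891 - 21^2)/50 = 450/50 = 9, a_2 = floor((29 + 21)/9) = 5.
  m_3 = 9*5 - 21 = 24, d_3 = (891 - 24^2)/9 = 315/9 = 35, a_3 = floor((29 + 24)/35) = 1.
  m_4 = 35*1 - 24 = 11, d_4 = (891 - 11^2)/35 = 770/35 = 22, a_4 = floor((29 + 11)/22) = 1.
  m_5 = 22*1 - 11 = 11, d_5 = (891 - 11^2)/22 = 770/22 = 35, a_5 = floor((29 + 11)/35) = 1.
  m_6 = 35*1 - 11 = 24, d_6 = (891 - 24^2)/35 = 315/35 = 9, a_6 = floor((29 + 24)/9) = 5.
  m_7 = 9*5 - 24 = 21, d_7 = (891 - 21^2)/9 = 450/9 = 50, a_7 = floor((29 + 21)/50) = 1.
  m_8 = 50*1 - 21 = 29, d_8 = (891 - 29^2)/50 = 50/50 = 1, a_8 = floor((29 + 29)/1) = 58.
  m_9 = 1*58 - 29 = 29, d_9 = (891 - 29^2)/1 = 50/1 = 50: (m_9, d_9) = (m_1, d_1) = (29, 50), so from here the quotients repeat a_1, ..., a_8; the period length is 8.
Hence the expansion of sqrt(891) is a_0 = 29 followed by the repeating block 1, 5, 1, 1, 1, 5, 1, 58 (period 8).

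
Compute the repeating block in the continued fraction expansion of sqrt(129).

Write x_i = (sqrt(129) + m_i)/d_i with (m_0, d_0) = (0, 1). a_0 = floor(sqrt(129)) = 11, since 11^2 = 121 <= 129 < 144 = 12^2.
Iterate m_{i+1} = d_i*a_i - m_i, d_{i+1} = (129 - m_{i+1}^2)/d_i, a_{i+1} = floor((a_0 + m_{i+1})/d_{i+1}):
  m_1 = 1*11 - 0 = 11, d_1 = (129 - 11^2)/1 = 8/1 = 8, a_1 = floor((11 + 11)/8) = 2.
  m_2 = 8*2 - 11 = 5, d_2 = (129 - 5^2)/8 = 104/8 = 13, a_2 = floor((11 + 5)/13) = 1.
  m_3 = 13*1 - 5 = 8, d_3 = (129 - 8^2)/13 = 65/13 = 5, a_3 = floor((11 + 8)/5) = 3.
  m_4 = 5*3 - 8 = 7, d_4 = (129 - 7^2)/5 = 80/5 = 16, a_4 = floor((11 + 7)/16) = 1.
  m_5 = 16*1 - 7 = 9, d_5 = (129 - 9^2)/16 = 48/16 = 3, a_5 = floor((11 + 9)/3) = 6.
  m_6 = 3*6 - 9 = 9, d_6 = (129 - 9^2)/3 = 48/3 = 16, a_6 = floor((11 + 9)/16) = 1.
  m_7 = 16*1 - 9 = 7, d_7 = (129 - 7^2)/16 = 80/16 = 5, a_7 = floor((11 + 7)/5) = 3.
  m_8 = 5*3 - 7 = 8, d_8 = (129 - 8^2)/5 = 65/5 = 13, a_8 = floor((11 + 8)/13) = 1.
  m_9 = 13*1 - 8 = 5, d_9 = (129 - 5^2)/13 = 104/13 = 8, a_9 = floor((11 + 5)/8) = 2.
  m_10 = 8*2 - 5 = 11, d_10 = (129 - 11^2)/8 = 8/8 = 1, a_10 = floor((11 + 11)/1) = 22.
  m_11 = 1*22 - 11 = 11, d_11 = (129 - 11^2)/1 = 8/1 = 8: (m_11, d_11) = (m_1, d_1) = (11, 8), so from here the quotients repeat a_1, ..., a_10; the period length is 10.
Hence the expansion of sqrt(129) is a_0 = 11 followed by the repeating block 2, 1, 3, 1, 6, 1, 3, 1, 2, 22 (period 10).

[11; (2, 1, 3, 1, 6, 1, 3, 1, 2, 22)]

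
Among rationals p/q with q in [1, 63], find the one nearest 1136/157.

123/17

Expand x = 1136/157 as a continued fraction with the Euclidean algorithm:
  1136 = 7*157 + 37, so a_0 = 7.
  157 = 4*37 + 9, so a_1 = 4.
  37 = 4*9 + 1, so a_2 = 4.
  9 = 9*1 + 0, so a_3 = 9.
so x = [7; 4, 4, 9].
Convergents (p_i = a_i*p_{i-1} + p_{i-2}, q_i = a_i*q_{i-1} + q_{i-2} with p_{-2}=0, p_{-1}=1, q_{-2}=1, q_{-1}=0), until the denominator exceeds 63:
  i=0: a_0=7, p_0 = 7*1 + 0 = 7, q_0 = 7*0 + 1 = 1.
  i=1: a_1=4, p_1 = 4*7 + 1 = 29, q_1 = 4*1 + 0 = 4.
  i=2: a_2=4, p_2 = 4*29 + 7 = 123, q_2 = 4*4 + 1 = 17.
  i=3: a_3=9, p_3 = 9*123 + 29 = 1136, q_3 = 9*17 + 4 = 157.
q_3 = 157 > 63, so the last convergent with denominator <= 63 is p_2/q_2 = 123/17.
The closest fraction with denominator <= 63 is either p_2/q_2 or the intermediate fraction (k*p_2 + p_1)/(k*q_2 + q_1) with the largest k >= 1 whose denominator stays <= 63; these approach x as k grows, and every other convergent or intermediate fraction in range is farther away.
Largest k: floor((63 - q_1)/q_2) = floor((63 - 4)/17) = 3.
That gives (3*123 + 29)/(3*17 + 4) = 398/55.
Compare the errors: |x - 123/17| = |1136*17 - 123*157|/(157*17) = 1/2669, and |x - 398/55| = |1136*55 - 398*157|/(157*55) = 6/8635.
Cross-multiplying, 1*8635 = 8635 < 16014 = 6*2669, so 1/2669 is smaller: the convergent 123/17 is closer to x than 398/55.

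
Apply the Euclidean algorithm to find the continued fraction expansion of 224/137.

Run the Euclidean algorithm on 224 and 137; the successive quotients are the partial quotients a_0, a_1, ... (each step inverts the fractional part left over by the previous one):
  224 = 1*137 + 87, so a_0 = 1.
  137 = 1*87 + 50, so a_1 = 1.
  87 = 1*50 + 37, so a_2 = 1.
  50 = 1*37 + 13, so a_3 = 1.
  37 = 2*13 + 11, so a_4 = 2.
  13 = 1*11 + 2, so a_5 = 1.
  11 = 5*2 + 1, so a_6 = 5.
  2 = 2*1 + 0, so a_7 = 2.
The remainder reaches 0 after 8 divisions, so the expansion has 8 partial quotients, read off in order.

[1; 1, 1, 1, 2, 1, 5, 2]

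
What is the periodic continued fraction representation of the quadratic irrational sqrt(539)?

[23; (4, 1, 1, 1, 1, 1, 4, 46)]

Write x_i = (sqrt(539) + m_i)/d_i with (m_0, d_0) = (0, 1). a_0 = floor(sqrt(539)) = 23, since 23^2 = 529 <= 539 < 576 = 24^2.
Iterate m_{i+1} = d_i*a_i - m_i, d_{i+1} = (539 - m_{i+1}^2)/d_i, a_{i+1} = floor((a_0 + m_{i+1})/d_{i+1}):
  m_1 = 1*23 - 0 = 23, d_1 = (539 - 23^2)/1 = 10/1 = 10, a_1 = floor((23 + 23)/10) = 4.
  m_2 = 10*4 - 23 = 17, d_2 = (539 - 17^2)/10 = 250/10 = 25, a_2 = floor((23 + 17)/25) = 1.
  m_3 = 25*1 - 17 = 8, d_3 = (539 - 8^2)/25 = 475/25 = 19, a_3 = floor((23 + 8)/19) = 1.
  m_4 = 19*1 - 8 = 11, d_4 = (539 - 11^2)/19 = 418/19 = 22, a_4 = floor((23 + 11)/22) = 1.
  m_5 = 22*1 - 11 = 11, d_5 = (539 - 11^2)/22 = 418/22 = 19, a_5 = floor((23 + 11)/19) = 1.
  m_6 = 19*1 - 11 = 8, d_6 = (539 - 8^2)/19 = 475/19 = 25, a_6 = floor((23 + 8)/25) = 1.
  m_7 = 25*1 - 8 = 17, d_7 = (539 - 17^2)/25 = 250/25 = 10, a_7 = floor((23 + 17)/10) = 4.
  m_8 = 10*4 - 17 = 23, d_8 = (539 - 23^2)/10 = 10/10 = 1, a_8 = floor((23 + 23)/1) = 46.
  m_9 = 1*46 - 23 = 23, d_9 = (539 - 23^2)/1 = 10/1 = 10: (m_9, d_9) = (m_1, d_1) = (23, 10), so from here the quotients repeat a_1, ..., a_8; the period length is 8.
Hence the expansion of sqrt(539) is a_0 = 23 followed by the repeating block 4, 1, 1, 1, 1, 1, 4, 46 (period 8).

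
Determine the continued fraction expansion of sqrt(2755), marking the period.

Write x_i = (sqrt(2755) + m_i)/d_i with (m_0, d_0) = (0, 1). a_0 = floor(sqrt(2755)) = 52, since 52^2 = 2704 <= 2755 < 2809 = 53^2.
Iterate m_{i+1} = d_i*a_i - m_i, d_{i+1} = (2755 - m_{i+1}^2)/d_i, a_{i+1} = floor((a_0 + m_{i+1})/d_{i+1}):
  m_1 = 1*52 - 0 = 52, d_1 = (2755 - 52^2)/1 = 51/1 = 51, a_1 = floor((52 + 52)/51) = 2.
  m_2 = 51*2 - 52 = 50, d_2 = (2755 - 50^2)/51 = 255/51 = 5, a_2 = floor((52 + 50)/5) = 20.
  m_3 = 5*20 - 50 = 50, d_3 = (2755 - 50^2)/5 = 255/5 = 51, a_3 = floor((52 + 50)/51) = 2.
  m_4 = 51*2 - 50 = 52, d_4 = (2755 - 52^2)/51 = 51/51 = 1, a_4 = floor((52 + 52)/1) = 104.
  m_5 = 1*104 - 52 = 52, d_5 = (2755 - 52^2)/1 = 51/1 = 51: (m_5, d_5) = (m_1, d_1) = (52, 51), so from here the quotients repeat a_1, ..., a_4; the period length is 4.
Hence the expansion of sqrt(2755) is a_0 = 52 followed by the repeating block 2, 20, 2, 104 (period 4).

[52; (2, 20, 2, 104)]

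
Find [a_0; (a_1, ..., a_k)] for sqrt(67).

[8; (5, 2, 1, 1, 7, 1, 1, 2, 5, 16)]

Write x_i = (sqrt(67) + m_i)/d_i with (m_0, d_0) = (0, 1). a_0 = floor(sqrt(67)) = 8, since 8^2 = 64 <= 67 < 81 = 9^2.
Iterate m_{i+1} = d_i*a_i - m_i, d_{i+1} = (67 - m_{i+1}^2)/d_i, a_{i+1} = floor((a_0 + m_{i+1})/d_{i+1}):
  m_1 = 1*8 - 0 = 8, d_1 = (67 - 8^2)/1 = 3/1 = 3, a_1 = floor((8 + 8)/3) = 5.
  m_2 = 3*5 - 8 = 7, d_2 = (67 - 7^2)/3 = 18/3 = 6, a_2 = floor((8 + 7)/6) = 2.
  m_3 = 6*2 - 7 = 5, d_3 = (67 - 5^2)/6 = 42/6 = 7, a_3 = floor((8 + 5)/7) = 1.
  m_4 = 7*1 - 5 = 2, d_4 = (67 - 2^2)/7 = 63/7 = 9, a_4 = floor((8 + 2)/9) = 1.
  m_5 = 9*1 - 2 = 7, d_5 = (67 - 7^2)/9 = 18/9 = 2, a_5 = floor((8 + 7)/2) = 7.
  m_6 = 2*7 - 7 = 7, d_6 = (67 - 7^2)/2 = 18/2 = 9, a_6 = floor((8 + 7)/9) = 1.
  m_7 = 9*1 - 7 = 2, d_7 = (67 - 2^2)/9 = 63/9 = 7, a_7 = floor((8 + 2)/7) = 1.
  m_8 = 7*1 - 2 = 5, d_8 = (67 - 5^2)/7 = 42/7 = 6, a_8 = floor((8 + 5)/6) = 2.
  m_9 = 6*2 - 5 = 7, d_9 = (67 - 7^2)/6 = 18/6 = 3, a_9 = floor((8 + 7)/3) = 5.
  m_10 = 3*5 - 7 = 8, d_10 = (67 - 8^2)/3 = 3/3 = 1, a_10 = floor((8 + 8)/1) = 16.
  m_11 = 1*16 - 8 = 8, d_11 = (67 - 8^2)/1 = 3/1 = 3: (m_11, d_11) = (m_1, d_1) = (8, 3), so from here the quotients repeat a_1, ..., a_10; the period length is 10.
Hence the expansion of sqrt(67) is a_0 = 8 followed by the repeating block 5, 2, 1, 1, 7, 1, 1, 2, 5, 16 (period 10).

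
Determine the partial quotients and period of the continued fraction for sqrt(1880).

Write x_i = (sqrt(1880) + m_i)/d_i with (m_0, d_0) = (0, 1). a_0 = floor(sqrt(1880)) = 43, since 43^2 = 1849 <= 1880 < 1936 = 44^2.
Iterate m_{i+1} = d_i*a_i - m_i, d_{i+1} = (1880 - m_{i+1}^2)/d_i, a_{i+1} = floor((a_0 + m_{i+1})/d_{i+1}):
  m_1 = 1*43 - 0 = 43, d_1 = (1880 - 43^2)/1 = 31/1 = 31, a_1 = floor((43 + 43)/31) = 2.
  m_2 = 31*2 - 43 = 19, d_2 = (1880 - 19^2)/31 = 1519/31 = 49, a_2 = floor((43 + 19)/49) = 1.
  m_3 = 49*1 - 19 = 30, d_3 = (1880 - 30^2)/49 = 980/49 = 20, a_3 = floor((43 + 30)/20) = 3.
  m_4 = 20*3 - 30 = 30, d_4 = (1880 - 30^2)/20 = 980/20 = 49, a_4 = floor((43 + 30)/49) = 1.
  m_5 = 49*1 - 30 = 19, d_5 = (1880 - 19^2)/49 = 1519/49 = 31, a_5 = floor((43 + 19)/31) = 2.
  m_6 = 31*2 - 19 = 43, d_6 = (1880 - 43^2)/31 = 31/31 = 1, a_6 = floor((43 + 43)/1) = 86.
  m_7 = 1*86 - 43 = 43, d_7 = (1880 - 43^2)/1 = 31/1 = 31: (m_7, d_7) = (m_1, d_1) = (43, 31), so from here the quotients repeat a_1, ..., a_6; the period length is 6.
Hence the expansion of sqrt(1880) is a_0 = 43 followed by the repeating block 2, 1, 3, 1, 2, 86 (period 6).

[43; (2, 1, 3, 1, 2, 86)]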